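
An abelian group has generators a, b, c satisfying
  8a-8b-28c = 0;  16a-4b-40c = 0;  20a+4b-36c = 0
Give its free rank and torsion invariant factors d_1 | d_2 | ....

rank_ℚ(R)=3; free=3−3=0
SNF(R) diag = [4, 4, 12] → torsion [4, 4, 12]

Answer: M ≅ ℤ/4 ⊕ ℤ/4 ⊕ ℤ/12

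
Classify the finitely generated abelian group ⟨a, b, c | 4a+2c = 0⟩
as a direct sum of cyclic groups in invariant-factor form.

rank_ℚ(R)=1; free=3−1=2
SNF(R) diag = [2] → torsion [2]

Answer: M ≅ ℤ^2 ⊕ ℤ/2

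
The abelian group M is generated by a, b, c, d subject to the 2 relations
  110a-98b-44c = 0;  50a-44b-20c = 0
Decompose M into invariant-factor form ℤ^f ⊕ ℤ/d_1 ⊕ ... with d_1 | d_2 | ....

Answer: M ≅ ℤ^2 ⊕ ℤ/2 ⊕ ℤ/6

Derivation:
rank_ℚ(R)=2; free=4−2=2
SNF(R) diag = [2, 6] → torsion [2, 6]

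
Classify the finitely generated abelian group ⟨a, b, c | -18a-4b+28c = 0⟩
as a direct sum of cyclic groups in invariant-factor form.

Answer: M ≅ ℤ^2 ⊕ ℤ/2

Derivation:
rank_ℚ(R)=1; free=3−1=2
SNF(R) diag = [2] → torsion [2]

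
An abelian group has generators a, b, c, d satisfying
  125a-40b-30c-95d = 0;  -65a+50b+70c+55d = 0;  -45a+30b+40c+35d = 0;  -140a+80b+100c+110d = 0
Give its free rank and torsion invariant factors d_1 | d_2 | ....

Answer: M ≅ ℤ/5 ⊕ ℤ/10 ⊕ ℤ/10 ⊕ ℤ/10

Derivation:
rank_ℚ(R)=4; free=4−4=0
SNF(R) diag = [5, 10, 10, 10] → torsion [5, 10, 10, 10]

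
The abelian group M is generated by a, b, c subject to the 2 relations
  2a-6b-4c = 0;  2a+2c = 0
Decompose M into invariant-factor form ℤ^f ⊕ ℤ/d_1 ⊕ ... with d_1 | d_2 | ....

Answer: M ≅ ℤ^1 ⊕ ℤ/2 ⊕ ℤ/6

Derivation:
rank_ℚ(R)=2; free=3−2=1
SNF(R) diag = [2, 6] → torsion [2, 6]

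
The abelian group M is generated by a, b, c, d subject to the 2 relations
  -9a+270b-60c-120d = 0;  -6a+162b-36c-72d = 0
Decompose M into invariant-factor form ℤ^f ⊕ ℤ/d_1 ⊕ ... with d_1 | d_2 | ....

Answer: M ≅ ℤ^2 ⊕ ℤ/3 ⊕ ℤ/6

Derivation:
rank_ℚ(R)=2; free=4−2=2
SNF(R) diag = [3, 6] → torsion [3, 6]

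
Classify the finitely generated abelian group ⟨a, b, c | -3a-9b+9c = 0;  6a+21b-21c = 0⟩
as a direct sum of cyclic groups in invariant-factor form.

rank_ℚ(R)=2; free=3−2=1
SNF(R) diag = [3, 3] → torsion [3, 3]

Answer: M ≅ ℤ^1 ⊕ ℤ/3 ⊕ ℤ/3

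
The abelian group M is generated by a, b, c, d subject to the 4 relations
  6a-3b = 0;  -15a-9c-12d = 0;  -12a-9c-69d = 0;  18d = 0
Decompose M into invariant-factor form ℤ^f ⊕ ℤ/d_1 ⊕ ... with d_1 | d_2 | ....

rank_ℚ(R)=4; free=4−4=0
SNF(R) diag = [3, 3, 9, 18] → torsion [3, 3, 9, 18]

Answer: M ≅ ℤ/3 ⊕ ℤ/3 ⊕ ℤ/9 ⊕ ℤ/18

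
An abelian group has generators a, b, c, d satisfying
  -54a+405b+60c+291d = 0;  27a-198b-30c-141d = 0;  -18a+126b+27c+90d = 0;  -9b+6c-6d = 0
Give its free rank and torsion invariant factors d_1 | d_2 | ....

rank_ℚ(R)=4; free=4−4=0
SNF(R) diag = [3, 9, 9, 9] → torsion [3, 9, 9, 9]

Answer: M ≅ ℤ/3 ⊕ ℤ/9 ⊕ ℤ/9 ⊕ ℤ/9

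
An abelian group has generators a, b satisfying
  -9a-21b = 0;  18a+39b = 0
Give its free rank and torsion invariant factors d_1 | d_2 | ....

Answer: M ≅ ℤ/3 ⊕ ℤ/9

Derivation:
rank_ℚ(R)=2; free=2−2=0
SNF(R) diag = [3, 9] → torsion [3, 9]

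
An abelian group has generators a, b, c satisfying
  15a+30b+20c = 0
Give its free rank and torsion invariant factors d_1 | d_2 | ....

Answer: M ≅ ℤ^2 ⊕ ℤ/5

Derivation:
rank_ℚ(R)=1; free=3−1=2
SNF(R) diag = [5] → torsion [5]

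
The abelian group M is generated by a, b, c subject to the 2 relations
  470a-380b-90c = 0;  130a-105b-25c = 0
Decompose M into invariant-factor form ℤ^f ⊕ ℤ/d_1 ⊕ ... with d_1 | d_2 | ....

rank_ℚ(R)=2; free=3−2=1
SNF(R) diag = [5, 10] → torsion [5, 10]

Answer: M ≅ ℤ^1 ⊕ ℤ/5 ⊕ ℤ/10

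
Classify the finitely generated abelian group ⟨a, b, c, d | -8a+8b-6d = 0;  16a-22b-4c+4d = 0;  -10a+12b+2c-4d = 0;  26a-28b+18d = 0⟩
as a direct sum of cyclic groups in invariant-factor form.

rank_ℚ(R)=4; free=4−4=0
SNF(R) diag = [2, 2, 2, 2] → torsion [2, 2, 2, 2]

Answer: M ≅ ℤ/2 ⊕ ℤ/2 ⊕ ℤ/2 ⊕ ℤ/2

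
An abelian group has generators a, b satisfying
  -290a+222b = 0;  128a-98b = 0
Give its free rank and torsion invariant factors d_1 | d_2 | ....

rank_ℚ(R)=2; free=2−2=0
SNF(R) diag = [2, 2] → torsion [2, 2]

Answer: M ≅ ℤ/2 ⊕ ℤ/2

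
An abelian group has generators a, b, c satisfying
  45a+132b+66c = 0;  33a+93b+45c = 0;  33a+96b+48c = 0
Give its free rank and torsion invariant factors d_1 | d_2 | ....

rank_ℚ(R)=3; free=3−3=0
SNF(R) diag = [3, 3, 6] → torsion [3, 3, 6]

Answer: M ≅ ℤ/3 ⊕ ℤ/3 ⊕ ℤ/6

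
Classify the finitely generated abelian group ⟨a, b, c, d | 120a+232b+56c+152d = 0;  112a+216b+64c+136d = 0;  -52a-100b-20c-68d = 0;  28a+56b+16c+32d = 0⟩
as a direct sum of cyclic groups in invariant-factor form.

Answer: M ≅ ℤ/4 ⊕ ℤ/4 ⊕ ℤ/8 ⊕ ℤ/16

Derivation:
rank_ℚ(R)=4; free=4−4=0
SNF(R) diag = [4, 4, 8, 16] → torsion [4, 4, 8, 16]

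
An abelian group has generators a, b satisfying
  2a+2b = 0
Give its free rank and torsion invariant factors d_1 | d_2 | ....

rank_ℚ(R)=1; free=2−1=1
SNF(R) diag = [2] → torsion [2]

Answer: M ≅ ℤ^1 ⊕ ℤ/2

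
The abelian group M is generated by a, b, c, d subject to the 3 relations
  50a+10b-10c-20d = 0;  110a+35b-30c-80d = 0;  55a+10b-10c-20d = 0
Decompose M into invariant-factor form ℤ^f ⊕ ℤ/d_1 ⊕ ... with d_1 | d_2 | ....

rank_ℚ(R)=3; free=4−3=1
SNF(R) diag = [5, 5, 10] → torsion [5, 5, 10]

Answer: M ≅ ℤ^1 ⊕ ℤ/5 ⊕ ℤ/5 ⊕ ℤ/10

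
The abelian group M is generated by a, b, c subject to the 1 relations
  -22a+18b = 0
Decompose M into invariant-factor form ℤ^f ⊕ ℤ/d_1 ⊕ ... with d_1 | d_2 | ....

rank_ℚ(R)=1; free=3−1=2
SNF(R) diag = [2] → torsion [2]

Answer: M ≅ ℤ^2 ⊕ ℤ/2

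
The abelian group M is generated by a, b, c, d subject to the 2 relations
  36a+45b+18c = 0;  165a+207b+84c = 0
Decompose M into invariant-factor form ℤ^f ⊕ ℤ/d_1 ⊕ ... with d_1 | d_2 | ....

rank_ℚ(R)=2; free=4−2=2
SNF(R) diag = [3, 9] → torsion [3, 9]

Answer: M ≅ ℤ^2 ⊕ ℤ/3 ⊕ ℤ/9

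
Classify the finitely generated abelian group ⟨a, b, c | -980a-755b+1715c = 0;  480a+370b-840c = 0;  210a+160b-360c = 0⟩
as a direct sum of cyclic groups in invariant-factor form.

Answer: M ≅ ℤ/5 ⊕ ℤ/10 ⊕ ℤ/30

Derivation:
rank_ℚ(R)=3; free=3−3=0
SNF(R) diag = [5, 10, 30] → torsion [5, 10, 30]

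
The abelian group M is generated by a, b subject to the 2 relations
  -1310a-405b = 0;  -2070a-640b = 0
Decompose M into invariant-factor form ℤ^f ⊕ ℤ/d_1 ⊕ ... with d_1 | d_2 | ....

Answer: M ≅ ℤ/5 ⊕ ℤ/10

Derivation:
rank_ℚ(R)=2; free=2−2=0
SNF(R) diag = [5, 10] → torsion [5, 10]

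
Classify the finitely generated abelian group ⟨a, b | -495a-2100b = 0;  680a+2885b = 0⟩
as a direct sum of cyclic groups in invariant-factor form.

rank_ℚ(R)=2; free=2−2=0
SNF(R) diag = [5, 15] → torsion [5, 15]

Answer: M ≅ ℤ/5 ⊕ ℤ/15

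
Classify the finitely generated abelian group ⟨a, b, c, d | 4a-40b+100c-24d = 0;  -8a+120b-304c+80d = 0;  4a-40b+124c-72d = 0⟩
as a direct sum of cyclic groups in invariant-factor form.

Answer: M ≅ ℤ^1 ⊕ ℤ/4 ⊕ ℤ/8 ⊕ ℤ/24

Derivation:
rank_ℚ(R)=3; free=4−3=1
SNF(R) diag = [4, 8, 24] → torsion [4, 8, 24]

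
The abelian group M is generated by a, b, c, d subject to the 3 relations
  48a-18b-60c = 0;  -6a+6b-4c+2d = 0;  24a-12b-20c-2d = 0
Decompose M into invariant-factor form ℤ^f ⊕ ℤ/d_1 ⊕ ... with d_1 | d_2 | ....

rank_ℚ(R)=3; free=4−3=1
SNF(R) diag = [2, 6, 6] → torsion [2, 6, 6]

Answer: M ≅ ℤ^1 ⊕ ℤ/2 ⊕ ℤ/6 ⊕ ℤ/6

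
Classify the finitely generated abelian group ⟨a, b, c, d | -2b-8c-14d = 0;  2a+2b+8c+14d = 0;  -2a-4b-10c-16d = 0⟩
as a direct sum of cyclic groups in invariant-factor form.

Answer: M ≅ ℤ^1 ⊕ ℤ/2 ⊕ ℤ/2 ⊕ ℤ/6

Derivation:
rank_ℚ(R)=3; free=4−3=1
SNF(R) diag = [2, 2, 6] → torsion [2, 2, 6]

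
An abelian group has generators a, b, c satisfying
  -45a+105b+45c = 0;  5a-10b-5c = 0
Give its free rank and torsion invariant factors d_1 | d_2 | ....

Answer: M ≅ ℤ^1 ⊕ ℤ/5 ⊕ ℤ/15

Derivation:
rank_ℚ(R)=2; free=3−2=1
SNF(R) diag = [5, 15] → torsion [5, 15]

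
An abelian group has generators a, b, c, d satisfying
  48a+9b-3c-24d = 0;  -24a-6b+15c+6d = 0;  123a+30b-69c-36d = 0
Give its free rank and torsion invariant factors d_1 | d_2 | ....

Answer: M ≅ ℤ^1 ⊕ ℤ/3 ⊕ ℤ/3 ⊕ ℤ/9

Derivation:
rank_ℚ(R)=3; free=4−3=1
SNF(R) diag = [3, 3, 9] → torsion [3, 3, 9]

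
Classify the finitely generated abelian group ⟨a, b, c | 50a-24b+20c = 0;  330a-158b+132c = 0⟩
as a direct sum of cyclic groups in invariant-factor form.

Answer: M ≅ ℤ^1 ⊕ ℤ/2 ⊕ ℤ/2

Derivation:
rank_ℚ(R)=2; free=3−2=1
SNF(R) diag = [2, 2] → torsion [2, 2]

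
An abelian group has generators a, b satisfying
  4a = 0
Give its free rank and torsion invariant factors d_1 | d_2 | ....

rank_ℚ(R)=1; free=2−1=1
SNF(R) diag = [4] → torsion [4]

Answer: M ≅ ℤ^1 ⊕ ℤ/4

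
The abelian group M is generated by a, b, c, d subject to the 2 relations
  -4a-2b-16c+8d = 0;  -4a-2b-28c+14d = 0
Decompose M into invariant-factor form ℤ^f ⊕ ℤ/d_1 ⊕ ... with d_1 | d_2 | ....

Answer: M ≅ ℤ^2 ⊕ ℤ/2 ⊕ ℤ/6

Derivation:
rank_ℚ(R)=2; free=4−2=2
SNF(R) diag = [2, 6] → torsion [2, 6]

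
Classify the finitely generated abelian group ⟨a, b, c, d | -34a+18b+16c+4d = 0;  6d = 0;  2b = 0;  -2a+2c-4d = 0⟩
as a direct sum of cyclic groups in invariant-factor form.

Answer: M ≅ ℤ/2 ⊕ ℤ/2 ⊕ ℤ/6 ⊕ ℤ/18

Derivation:
rank_ℚ(R)=4; free=4−4=0
SNF(R) diag = [2, 2, 6, 18] → torsion [2, 2, 6, 18]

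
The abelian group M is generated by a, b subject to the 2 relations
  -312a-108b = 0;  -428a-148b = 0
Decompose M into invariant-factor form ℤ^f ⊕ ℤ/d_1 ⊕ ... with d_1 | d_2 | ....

rank_ℚ(R)=2; free=2−2=0
SNF(R) diag = [4, 12] → torsion [4, 12]

Answer: M ≅ ℤ/4 ⊕ ℤ/12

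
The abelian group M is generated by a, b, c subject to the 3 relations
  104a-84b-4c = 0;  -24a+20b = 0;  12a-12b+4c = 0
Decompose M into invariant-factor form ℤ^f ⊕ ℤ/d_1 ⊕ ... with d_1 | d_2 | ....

Answer: M ≅ ℤ/4 ⊕ ℤ/4 ⊕ ℤ/4

Derivation:
rank_ℚ(R)=3; free=3−3=0
SNF(R) diag = [4, 4, 4] → torsion [4, 4, 4]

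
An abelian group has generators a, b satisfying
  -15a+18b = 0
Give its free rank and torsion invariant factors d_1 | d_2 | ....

Answer: M ≅ ℤ^1 ⊕ ℤ/3

Derivation:
rank_ℚ(R)=1; free=2−1=1
SNF(R) diag = [3] → torsion [3]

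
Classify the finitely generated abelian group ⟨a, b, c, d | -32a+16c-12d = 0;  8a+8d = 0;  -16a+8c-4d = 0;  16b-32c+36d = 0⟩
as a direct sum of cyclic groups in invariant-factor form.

Answer: M ≅ ℤ/4 ⊕ ℤ/8 ⊕ ℤ/8 ⊕ ℤ/16

Derivation:
rank_ℚ(R)=4; free=4−4=0
SNF(R) diag = [4, 8, 8, 16] → torsion [4, 8, 8, 16]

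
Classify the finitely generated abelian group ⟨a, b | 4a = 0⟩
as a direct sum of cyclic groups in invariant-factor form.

Answer: M ≅ ℤ^1 ⊕ ℤ/4

Derivation:
rank_ℚ(R)=1; free=2−1=1
SNF(R) diag = [4] → torsion [4]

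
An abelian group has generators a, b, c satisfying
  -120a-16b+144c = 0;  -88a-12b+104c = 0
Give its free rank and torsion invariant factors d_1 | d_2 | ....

Answer: M ≅ ℤ^1 ⊕ ℤ/4 ⊕ ℤ/8

Derivation:
rank_ℚ(R)=2; free=3−2=1
SNF(R) diag = [4, 8] → torsion [4, 8]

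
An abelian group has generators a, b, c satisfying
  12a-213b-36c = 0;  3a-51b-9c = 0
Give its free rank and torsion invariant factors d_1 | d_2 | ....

Answer: M ≅ ℤ^1 ⊕ ℤ/3 ⊕ ℤ/9

Derivation:
rank_ℚ(R)=2; free=3−2=1
SNF(R) diag = [3, 9] → torsion [3, 9]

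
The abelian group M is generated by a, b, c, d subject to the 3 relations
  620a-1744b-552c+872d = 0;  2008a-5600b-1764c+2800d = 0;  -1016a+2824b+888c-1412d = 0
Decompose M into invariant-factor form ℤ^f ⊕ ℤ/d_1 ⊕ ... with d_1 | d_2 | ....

rank_ℚ(R)=3; free=4−3=1
SNF(R) diag = [4, 12, 36] → torsion [4, 12, 36]

Answer: M ≅ ℤ^1 ⊕ ℤ/4 ⊕ ℤ/12 ⊕ ℤ/36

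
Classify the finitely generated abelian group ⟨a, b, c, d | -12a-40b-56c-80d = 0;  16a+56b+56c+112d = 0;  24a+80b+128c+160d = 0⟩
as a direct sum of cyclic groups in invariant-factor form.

rank_ℚ(R)=3; free=4−3=1
SNF(R) diag = [4, 8, 16] → torsion [4, 8, 16]

Answer: M ≅ ℤ^1 ⊕ ℤ/4 ⊕ ℤ/8 ⊕ ℤ/16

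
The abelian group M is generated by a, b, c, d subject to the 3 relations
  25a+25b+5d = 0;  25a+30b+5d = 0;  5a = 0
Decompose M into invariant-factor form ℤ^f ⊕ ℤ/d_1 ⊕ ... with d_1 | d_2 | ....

Answer: M ≅ ℤ^1 ⊕ ℤ/5 ⊕ ℤ/5 ⊕ ℤ/5

Derivation:
rank_ℚ(R)=3; free=4−3=1
SNF(R) diag = [5, 5, 5] → torsion [5, 5, 5]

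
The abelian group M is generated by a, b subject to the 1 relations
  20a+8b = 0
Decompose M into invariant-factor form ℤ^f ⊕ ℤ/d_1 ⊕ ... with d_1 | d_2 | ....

Answer: M ≅ ℤ^1 ⊕ ℤ/4

Derivation:
rank_ℚ(R)=1; free=2−1=1
SNF(R) diag = [4] → torsion [4]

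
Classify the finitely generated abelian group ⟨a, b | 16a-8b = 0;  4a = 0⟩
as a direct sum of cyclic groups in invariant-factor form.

Answer: M ≅ ℤ/4 ⊕ ℤ/8

Derivation:
rank_ℚ(R)=2; free=2−2=0
SNF(R) diag = [4, 8] → torsion [4, 8]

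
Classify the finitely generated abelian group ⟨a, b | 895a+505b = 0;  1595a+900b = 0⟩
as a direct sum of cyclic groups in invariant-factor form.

rank_ℚ(R)=2; free=2−2=0
SNF(R) diag = [5, 5] → torsion [5, 5]

Answer: M ≅ ℤ/5 ⊕ ℤ/5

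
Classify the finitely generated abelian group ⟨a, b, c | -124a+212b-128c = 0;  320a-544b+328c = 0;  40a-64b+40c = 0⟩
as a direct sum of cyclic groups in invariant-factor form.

rank_ℚ(R)=3; free=3−3=0
SNF(R) diag = [4, 8, 24] → torsion [4, 8, 24]

Answer: M ≅ ℤ/4 ⊕ ℤ/8 ⊕ ℤ/24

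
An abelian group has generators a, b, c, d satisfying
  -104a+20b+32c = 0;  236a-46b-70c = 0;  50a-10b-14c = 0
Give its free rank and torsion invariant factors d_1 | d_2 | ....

rank_ℚ(R)=3; free=4−3=1
SNF(R) diag = [2, 2, 4] → torsion [2, 2, 4]

Answer: M ≅ ℤ^1 ⊕ ℤ/2 ⊕ ℤ/2 ⊕ ℤ/4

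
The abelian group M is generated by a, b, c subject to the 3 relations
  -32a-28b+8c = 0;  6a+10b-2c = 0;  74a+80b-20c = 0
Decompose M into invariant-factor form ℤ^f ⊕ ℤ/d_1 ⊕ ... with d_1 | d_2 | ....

rank_ℚ(R)=3; free=3−3=0
SNF(R) diag = [2, 2, 4] → torsion [2, 2, 4]

Answer: M ≅ ℤ/2 ⊕ ℤ/2 ⊕ ℤ/4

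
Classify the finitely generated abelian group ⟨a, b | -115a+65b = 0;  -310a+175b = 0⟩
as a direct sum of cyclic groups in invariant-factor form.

rank_ℚ(R)=2; free=2−2=0
SNF(R) diag = [5, 5] → torsion [5, 5]

Answer: M ≅ ℤ/5 ⊕ ℤ/5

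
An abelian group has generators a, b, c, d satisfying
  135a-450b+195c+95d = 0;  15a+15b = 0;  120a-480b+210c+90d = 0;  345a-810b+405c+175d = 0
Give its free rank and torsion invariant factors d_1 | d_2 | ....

Answer: M ≅ ℤ/5 ⊕ ℤ/15 ⊕ ℤ/30 ⊕ ℤ/90

Derivation:
rank_ℚ(R)=4; free=4−4=0
SNF(R) diag = [5, 15, 30, 90] → torsion [5, 15, 30, 90]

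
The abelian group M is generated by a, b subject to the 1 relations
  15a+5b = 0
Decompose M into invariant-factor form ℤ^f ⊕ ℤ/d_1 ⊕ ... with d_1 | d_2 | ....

Answer: M ≅ ℤ^1 ⊕ ℤ/5

Derivation:
rank_ℚ(R)=1; free=2−1=1
SNF(R) diag = [5] → torsion [5]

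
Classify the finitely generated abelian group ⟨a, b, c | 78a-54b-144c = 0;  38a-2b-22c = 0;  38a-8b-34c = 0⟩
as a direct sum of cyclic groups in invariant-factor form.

rank_ℚ(R)=3; free=3−3=0
SNF(R) diag = [2, 6, 18] → torsion [2, 6, 18]

Answer: M ≅ ℤ/2 ⊕ ℤ/6 ⊕ ℤ/18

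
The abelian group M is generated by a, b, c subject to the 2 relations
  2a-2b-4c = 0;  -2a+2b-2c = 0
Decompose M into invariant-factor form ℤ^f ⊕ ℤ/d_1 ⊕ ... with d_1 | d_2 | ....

Answer: M ≅ ℤ^1 ⊕ ℤ/2 ⊕ ℤ/6

Derivation:
rank_ℚ(R)=2; free=3−2=1
SNF(R) diag = [2, 6] → torsion [2, 6]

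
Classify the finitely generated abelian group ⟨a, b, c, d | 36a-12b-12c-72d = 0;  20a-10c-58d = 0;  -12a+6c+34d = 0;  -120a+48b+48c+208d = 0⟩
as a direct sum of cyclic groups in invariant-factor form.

rank_ℚ(R)=4; free=4−4=0
SNF(R) diag = [2, 4, 12, 24] → torsion [2, 4, 12, 24]

Answer: M ≅ ℤ/2 ⊕ ℤ/4 ⊕ ℤ/12 ⊕ ℤ/24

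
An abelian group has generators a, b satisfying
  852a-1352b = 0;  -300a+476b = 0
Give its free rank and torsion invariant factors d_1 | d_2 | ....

Answer: M ≅ ℤ/4 ⊕ ℤ/12

Derivation:
rank_ℚ(R)=2; free=2−2=0
SNF(R) diag = [4, 12] → torsion [4, 12]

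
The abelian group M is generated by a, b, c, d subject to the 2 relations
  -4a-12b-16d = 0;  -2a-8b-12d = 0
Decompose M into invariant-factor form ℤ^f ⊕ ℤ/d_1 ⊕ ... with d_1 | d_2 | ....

rank_ℚ(R)=2; free=4−2=2
SNF(R) diag = [2, 4] → torsion [2, 4]

Answer: M ≅ ℤ^2 ⊕ ℤ/2 ⊕ ℤ/4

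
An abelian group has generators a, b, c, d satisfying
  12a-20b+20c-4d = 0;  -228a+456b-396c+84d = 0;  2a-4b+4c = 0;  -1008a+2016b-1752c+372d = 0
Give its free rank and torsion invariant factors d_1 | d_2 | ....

rank_ℚ(R)=4; free=4−4=0
SNF(R) diag = [2, 4, 12, 12] → torsion [2, 4, 12, 12]

Answer: M ≅ ℤ/2 ⊕ ℤ/4 ⊕ ℤ/12 ⊕ ℤ/12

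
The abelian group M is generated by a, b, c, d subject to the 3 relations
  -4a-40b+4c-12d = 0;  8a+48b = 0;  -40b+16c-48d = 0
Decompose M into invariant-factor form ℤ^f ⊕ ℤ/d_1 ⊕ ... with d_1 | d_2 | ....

rank_ℚ(R)=3; free=4−3=1
SNF(R) diag = [4, 8, 24] → torsion [4, 8, 24]

Answer: M ≅ ℤ^1 ⊕ ℤ/4 ⊕ ℤ/8 ⊕ ℤ/24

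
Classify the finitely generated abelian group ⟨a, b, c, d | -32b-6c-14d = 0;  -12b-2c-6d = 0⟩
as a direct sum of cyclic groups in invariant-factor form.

rank_ℚ(R)=2; free=4−2=2
SNF(R) diag = [2, 4] → torsion [2, 4]

Answer: M ≅ ℤ^2 ⊕ ℤ/2 ⊕ ℤ/4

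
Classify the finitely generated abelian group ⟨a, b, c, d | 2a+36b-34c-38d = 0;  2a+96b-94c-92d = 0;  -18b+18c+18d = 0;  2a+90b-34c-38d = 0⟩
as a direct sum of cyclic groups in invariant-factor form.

rank_ℚ(R)=4; free=4−4=0
SNF(R) diag = [2, 6, 18, 54] → torsion [2, 6, 18, 54]

Answer: M ≅ ℤ/2 ⊕ ℤ/6 ⊕ ℤ/18 ⊕ ℤ/54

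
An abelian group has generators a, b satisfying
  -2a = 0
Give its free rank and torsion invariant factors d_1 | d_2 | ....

Answer: M ≅ ℤ^1 ⊕ ℤ/2

Derivation:
rank_ℚ(R)=1; free=2−1=1
SNF(R) diag = [2] → torsion [2]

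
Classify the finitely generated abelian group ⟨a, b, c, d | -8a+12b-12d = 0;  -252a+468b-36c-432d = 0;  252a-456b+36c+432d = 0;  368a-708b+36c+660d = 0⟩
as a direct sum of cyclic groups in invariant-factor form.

rank_ℚ(R)=4; free=4−4=0
SNF(R) diag = [4, 12, 36, 108] → torsion [4, 12, 36, 108]

Answer: M ≅ ℤ/4 ⊕ ℤ/12 ⊕ ℤ/36 ⊕ ℤ/108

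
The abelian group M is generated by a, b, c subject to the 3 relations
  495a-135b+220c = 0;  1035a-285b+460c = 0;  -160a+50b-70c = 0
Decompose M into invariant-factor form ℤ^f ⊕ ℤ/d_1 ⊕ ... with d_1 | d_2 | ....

rank_ℚ(R)=3; free=3−3=0
SNF(R) diag = [5, 10, 30] → torsion [5, 10, 30]

Answer: M ≅ ℤ/5 ⊕ ℤ/10 ⊕ ℤ/30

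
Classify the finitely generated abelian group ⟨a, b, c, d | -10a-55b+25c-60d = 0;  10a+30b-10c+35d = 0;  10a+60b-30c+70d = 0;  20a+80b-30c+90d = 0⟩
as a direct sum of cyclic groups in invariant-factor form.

rank_ℚ(R)=4; free=4−4=0
SNF(R) diag = [5, 5, 10, 10] → torsion [5, 5, 10, 10]

Answer: M ≅ ℤ/5 ⊕ ℤ/5 ⊕ ℤ/10 ⊕ ℤ/10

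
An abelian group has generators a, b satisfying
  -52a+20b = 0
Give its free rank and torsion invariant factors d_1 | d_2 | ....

Answer: M ≅ ℤ^1 ⊕ ℤ/4

Derivation:
rank_ℚ(R)=1; free=2−1=1
SNF(R) diag = [4] → torsion [4]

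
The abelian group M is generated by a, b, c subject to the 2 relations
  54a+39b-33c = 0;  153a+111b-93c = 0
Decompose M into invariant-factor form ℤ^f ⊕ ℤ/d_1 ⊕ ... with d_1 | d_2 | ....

rank_ℚ(R)=2; free=3−2=1
SNF(R) diag = [3, 3] → torsion [3, 3]

Answer: M ≅ ℤ^1 ⊕ ℤ/3 ⊕ ℤ/3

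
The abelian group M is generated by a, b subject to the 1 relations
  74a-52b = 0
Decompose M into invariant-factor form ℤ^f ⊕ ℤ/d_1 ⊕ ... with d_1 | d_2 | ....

rank_ℚ(R)=1; free=2−1=1
SNF(R) diag = [2] → torsion [2]

Answer: M ≅ ℤ^1 ⊕ ℤ/2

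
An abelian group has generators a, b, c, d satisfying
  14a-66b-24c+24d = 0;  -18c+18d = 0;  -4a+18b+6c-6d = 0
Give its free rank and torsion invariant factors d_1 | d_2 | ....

rank_ℚ(R)=3; free=4−3=1
SNF(R) diag = [2, 6, 18] → torsion [2, 6, 18]

Answer: M ≅ ℤ^1 ⊕ ℤ/2 ⊕ ℤ/6 ⊕ ℤ/18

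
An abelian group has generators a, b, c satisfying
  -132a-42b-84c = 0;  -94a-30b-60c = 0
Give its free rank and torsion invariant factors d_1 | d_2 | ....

Answer: M ≅ ℤ^1 ⊕ ℤ/2 ⊕ ℤ/6

Derivation:
rank_ℚ(R)=2; free=3−2=1
SNF(R) diag = [2, 6] → torsion [2, 6]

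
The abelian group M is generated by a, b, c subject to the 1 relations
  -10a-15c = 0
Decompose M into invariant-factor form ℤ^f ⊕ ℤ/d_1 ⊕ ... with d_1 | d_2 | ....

rank_ℚ(R)=1; free=3−1=2
SNF(R) diag = [5] → torsion [5]

Answer: M ≅ ℤ^2 ⊕ ℤ/5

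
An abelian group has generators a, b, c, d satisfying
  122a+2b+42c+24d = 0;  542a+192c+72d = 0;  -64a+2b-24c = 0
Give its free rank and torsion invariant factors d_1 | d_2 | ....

rank_ℚ(R)=3; free=4−3=1
SNF(R) diag = [2, 2, 6] → torsion [2, 2, 6]

Answer: M ≅ ℤ^1 ⊕ ℤ/2 ⊕ ℤ/2 ⊕ ℤ/6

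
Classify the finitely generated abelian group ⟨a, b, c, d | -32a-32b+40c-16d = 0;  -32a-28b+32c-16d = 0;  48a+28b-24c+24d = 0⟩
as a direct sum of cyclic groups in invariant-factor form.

rank_ℚ(R)=3; free=4−3=1
SNF(R) diag = [4, 8, 8] → torsion [4, 8, 8]

Answer: M ≅ ℤ^1 ⊕ ℤ/4 ⊕ ℤ/8 ⊕ ℤ/8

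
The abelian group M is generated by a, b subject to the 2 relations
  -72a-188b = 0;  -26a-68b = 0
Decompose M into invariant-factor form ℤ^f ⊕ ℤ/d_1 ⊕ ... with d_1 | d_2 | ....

rank_ℚ(R)=2; free=2−2=0
SNF(R) diag = [2, 4] → torsion [2, 4]

Answer: M ≅ ℤ/2 ⊕ ℤ/4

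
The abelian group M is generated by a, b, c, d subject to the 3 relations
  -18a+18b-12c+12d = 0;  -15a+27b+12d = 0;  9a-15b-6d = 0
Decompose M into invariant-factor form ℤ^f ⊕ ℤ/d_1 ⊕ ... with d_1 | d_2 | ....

Answer: M ≅ ℤ^1 ⊕ ℤ/3 ⊕ ℤ/6 ⊕ ℤ/12

Derivation:
rank_ℚ(R)=3; free=4−3=1
SNF(R) diag = [3, 6, 12] → torsion [3, 6, 12]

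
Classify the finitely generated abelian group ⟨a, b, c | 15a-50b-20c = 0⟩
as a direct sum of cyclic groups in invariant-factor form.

Answer: M ≅ ℤ^2 ⊕ ℤ/5

Derivation:
rank_ℚ(R)=1; free=3−1=2
SNF(R) diag = [5] → torsion [5]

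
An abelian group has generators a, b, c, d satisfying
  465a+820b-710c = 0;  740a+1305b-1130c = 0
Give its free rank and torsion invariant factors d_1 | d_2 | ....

Answer: M ≅ ℤ^2 ⊕ ℤ/5 ⊕ ℤ/5

Derivation:
rank_ℚ(R)=2; free=4−2=2
SNF(R) diag = [5, 5] → torsion [5, 5]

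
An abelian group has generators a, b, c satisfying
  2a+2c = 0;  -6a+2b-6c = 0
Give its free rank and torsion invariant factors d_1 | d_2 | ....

rank_ℚ(R)=2; free=3−2=1
SNF(R) diag = [2, 2] → torsion [2, 2]

Answer: M ≅ ℤ^1 ⊕ ℤ/2 ⊕ ℤ/2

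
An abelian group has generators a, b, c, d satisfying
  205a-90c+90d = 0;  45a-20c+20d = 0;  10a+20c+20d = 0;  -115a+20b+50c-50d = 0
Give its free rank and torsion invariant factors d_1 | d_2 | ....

Answer: M ≅ ℤ/5 ⊕ ℤ/10 ⊕ ℤ/20 ⊕ ℤ/40

Derivation:
rank_ℚ(R)=4; free=4−4=0
SNF(R) diag = [5, 10, 20, 40] → torsion [5, 10, 20, 40]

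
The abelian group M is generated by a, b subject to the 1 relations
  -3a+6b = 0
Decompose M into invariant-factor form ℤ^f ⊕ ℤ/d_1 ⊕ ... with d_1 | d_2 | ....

Answer: M ≅ ℤ^1 ⊕ ℤ/3

Derivation:
rank_ℚ(R)=1; free=2−1=1
SNF(R) diag = [3] → torsion [3]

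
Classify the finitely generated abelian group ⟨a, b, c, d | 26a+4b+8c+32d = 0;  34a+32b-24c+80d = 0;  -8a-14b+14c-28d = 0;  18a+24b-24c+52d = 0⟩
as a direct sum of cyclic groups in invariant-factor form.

Answer: M ≅ ℤ/2 ⊕ ℤ/2 ⊕ ℤ/4 ⊕ ℤ/4

Derivation:
rank_ℚ(R)=4; free=4−4=0
SNF(R) diag = [2, 2, 4, 4] → torsion [2, 2, 4, 4]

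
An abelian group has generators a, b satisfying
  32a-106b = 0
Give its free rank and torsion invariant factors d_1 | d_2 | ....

rank_ℚ(R)=1; free=2−1=1
SNF(R) diag = [2] → torsion [2]

Answer: M ≅ ℤ^1 ⊕ ℤ/2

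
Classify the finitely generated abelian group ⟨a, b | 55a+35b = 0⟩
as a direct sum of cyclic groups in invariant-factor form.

Answer: M ≅ ℤ^1 ⊕ ℤ/5

Derivation:
rank_ℚ(R)=1; free=2−1=1
SNF(R) diag = [5] → torsion [5]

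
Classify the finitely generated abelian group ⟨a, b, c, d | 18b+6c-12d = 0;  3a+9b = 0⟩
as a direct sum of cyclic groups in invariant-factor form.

rank_ℚ(R)=2; free=4−2=2
SNF(R) diag = [3, 6] → torsion [3, 6]

Answer: M ≅ ℤ^2 ⊕ ℤ/3 ⊕ ℤ/6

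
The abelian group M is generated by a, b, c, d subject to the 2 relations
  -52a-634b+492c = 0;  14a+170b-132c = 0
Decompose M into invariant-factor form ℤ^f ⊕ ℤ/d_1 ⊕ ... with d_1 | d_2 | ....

Answer: M ≅ ℤ^2 ⊕ ℤ/2 ⊕ ℤ/6

Derivation:
rank_ℚ(R)=2; free=4−2=2
SNF(R) diag = [2, 6] → torsion [2, 6]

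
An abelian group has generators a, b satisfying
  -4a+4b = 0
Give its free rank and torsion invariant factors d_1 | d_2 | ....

Answer: M ≅ ℤ^1 ⊕ ℤ/4

Derivation:
rank_ℚ(R)=1; free=2−1=1
SNF(R) diag = [4] → torsion [4]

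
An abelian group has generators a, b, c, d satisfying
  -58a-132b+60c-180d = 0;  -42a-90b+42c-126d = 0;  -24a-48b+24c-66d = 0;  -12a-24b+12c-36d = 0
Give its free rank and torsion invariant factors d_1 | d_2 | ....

Answer: M ≅ ℤ/2 ⊕ ℤ/6 ⊕ ℤ/6 ⊕ ℤ/12

Derivation:
rank_ℚ(R)=4; free=4−4=0
SNF(R) diag = [2, 6, 6, 12] → torsion [2, 6, 6, 12]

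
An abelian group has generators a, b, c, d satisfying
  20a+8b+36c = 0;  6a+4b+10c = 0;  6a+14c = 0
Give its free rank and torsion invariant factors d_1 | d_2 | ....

rank_ℚ(R)=3; free=4−3=1
SNF(R) diag = [2, 4, 8] → torsion [2, 4, 8]

Answer: M ≅ ℤ^1 ⊕ ℤ/2 ⊕ ℤ/4 ⊕ ℤ/8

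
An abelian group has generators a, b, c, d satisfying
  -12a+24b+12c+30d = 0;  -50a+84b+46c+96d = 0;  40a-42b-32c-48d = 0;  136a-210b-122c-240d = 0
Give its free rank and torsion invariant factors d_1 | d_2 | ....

Answer: M ≅ ℤ/2 ⊕ ℤ/6 ⊕ ℤ/6 ⊕ ℤ/18

Derivation:
rank_ℚ(R)=4; free=4−4=0
SNF(R) diag = [2, 6, 6, 18] → torsion [2, 6, 6, 18]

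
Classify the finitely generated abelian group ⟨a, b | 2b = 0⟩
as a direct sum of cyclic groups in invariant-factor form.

Answer: M ≅ ℤ^1 ⊕ ℤ/2

Derivation:
rank_ℚ(R)=1; free=2−1=1
SNF(R) diag = [2] → torsion [2]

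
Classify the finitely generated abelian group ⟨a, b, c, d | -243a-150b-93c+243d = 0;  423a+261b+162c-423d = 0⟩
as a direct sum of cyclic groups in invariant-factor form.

Answer: M ≅ ℤ^2 ⊕ ℤ/3 ⊕ ℤ/9

Derivation:
rank_ℚ(R)=2; free=4−2=2
SNF(R) diag = [3, 9] → torsion [3, 9]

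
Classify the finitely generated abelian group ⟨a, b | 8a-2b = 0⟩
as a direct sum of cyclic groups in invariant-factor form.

rank_ℚ(R)=1; free=2−1=1
SNF(R) diag = [2] → torsion [2]

Answer: M ≅ ℤ^1 ⊕ ℤ/2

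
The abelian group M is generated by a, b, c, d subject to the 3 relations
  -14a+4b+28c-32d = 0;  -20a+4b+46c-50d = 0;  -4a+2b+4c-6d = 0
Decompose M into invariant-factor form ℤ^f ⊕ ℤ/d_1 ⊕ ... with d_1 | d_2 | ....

rank_ℚ(R)=3; free=4−3=1
SNF(R) diag = [2, 2, 6] → torsion [2, 2, 6]

Answer: M ≅ ℤ^1 ⊕ ℤ/2 ⊕ ℤ/2 ⊕ ℤ/6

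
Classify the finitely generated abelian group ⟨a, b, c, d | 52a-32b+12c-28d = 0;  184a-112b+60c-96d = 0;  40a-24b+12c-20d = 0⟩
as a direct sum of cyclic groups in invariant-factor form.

rank_ℚ(R)=3; free=4−3=1
SNF(R) diag = [4, 4, 12] → torsion [4, 4, 12]

Answer: M ≅ ℤ^1 ⊕ ℤ/4 ⊕ ℤ/4 ⊕ ℤ/12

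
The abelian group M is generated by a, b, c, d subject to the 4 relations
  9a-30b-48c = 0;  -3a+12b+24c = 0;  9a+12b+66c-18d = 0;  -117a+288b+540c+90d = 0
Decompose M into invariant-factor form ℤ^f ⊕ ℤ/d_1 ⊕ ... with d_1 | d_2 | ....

rank_ℚ(R)=4; free=4−4=0
SNF(R) diag = [3, 6, 18, 54] → torsion [3, 6, 18, 54]

Answer: M ≅ ℤ/3 ⊕ ℤ/6 ⊕ ℤ/18 ⊕ ℤ/54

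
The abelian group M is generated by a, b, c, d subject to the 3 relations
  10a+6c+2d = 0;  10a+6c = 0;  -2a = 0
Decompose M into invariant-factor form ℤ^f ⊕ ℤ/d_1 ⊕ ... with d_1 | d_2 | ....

rank_ℚ(R)=3; free=4−3=1
SNF(R) diag = [2, 2, 6] → torsion [2, 2, 6]

Answer: M ≅ ℤ^1 ⊕ ℤ/2 ⊕ ℤ/2 ⊕ ℤ/6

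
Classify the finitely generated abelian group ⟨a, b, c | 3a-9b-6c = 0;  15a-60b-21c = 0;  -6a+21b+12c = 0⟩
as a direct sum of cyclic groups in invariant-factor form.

Answer: M ≅ ℤ/3 ⊕ ℤ/3 ⊕ ℤ/9

Derivation:
rank_ℚ(R)=3; free=3−3=0
SNF(R) diag = [3, 3, 9] → torsion [3, 3, 9]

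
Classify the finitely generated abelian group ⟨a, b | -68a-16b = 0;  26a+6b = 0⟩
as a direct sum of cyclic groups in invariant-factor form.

Answer: M ≅ ℤ/2 ⊕ ℤ/4

Derivation:
rank_ℚ(R)=2; free=2−2=0
SNF(R) diag = [2, 4] → torsion [2, 4]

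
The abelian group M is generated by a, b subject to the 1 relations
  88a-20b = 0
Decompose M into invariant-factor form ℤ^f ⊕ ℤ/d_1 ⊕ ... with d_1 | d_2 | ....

rank_ℚ(R)=1; free=2−1=1
SNF(R) diag = [4] → torsion [4]

Answer: M ≅ ℤ^1 ⊕ ℤ/4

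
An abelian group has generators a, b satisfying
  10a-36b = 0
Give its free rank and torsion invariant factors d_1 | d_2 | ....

Answer: M ≅ ℤ^1 ⊕ ℤ/2

Derivation:
rank_ℚ(R)=1; free=2−1=1
SNF(R) diag = [2] → torsion [2]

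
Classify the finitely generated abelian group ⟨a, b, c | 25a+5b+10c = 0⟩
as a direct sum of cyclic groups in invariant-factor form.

rank_ℚ(R)=1; free=3−1=2
SNF(R) diag = [5] → torsion [5]

Answer: M ≅ ℤ^2 ⊕ ℤ/5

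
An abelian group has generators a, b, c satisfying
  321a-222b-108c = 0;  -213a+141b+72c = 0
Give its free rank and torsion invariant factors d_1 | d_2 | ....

Answer: M ≅ ℤ^1 ⊕ ℤ/3 ⊕ ℤ/9

Derivation:
rank_ℚ(R)=2; free=3−2=1
SNF(R) diag = [3, 9] → torsion [3, 9]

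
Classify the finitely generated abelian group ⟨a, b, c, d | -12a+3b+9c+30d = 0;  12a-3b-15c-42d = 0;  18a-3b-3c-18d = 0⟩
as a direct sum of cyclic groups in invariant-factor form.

Answer: M ≅ ℤ^1 ⊕ ℤ/3 ⊕ ℤ/6 ⊕ ℤ/6

Derivation:
rank_ℚ(R)=3; free=4−3=1
SNF(R) diag = [3, 6, 6] → torsion [3, 6, 6]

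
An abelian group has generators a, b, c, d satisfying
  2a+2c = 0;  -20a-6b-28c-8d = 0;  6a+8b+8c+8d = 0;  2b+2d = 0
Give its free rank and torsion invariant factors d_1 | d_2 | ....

Answer: M ≅ ℤ/2 ⊕ ℤ/2 ⊕ ℤ/2 ⊕ ℤ/2

Derivation:
rank_ℚ(R)=4; free=4−4=0
SNF(R) diag = [2, 2, 2, 2] → torsion [2, 2, 2, 2]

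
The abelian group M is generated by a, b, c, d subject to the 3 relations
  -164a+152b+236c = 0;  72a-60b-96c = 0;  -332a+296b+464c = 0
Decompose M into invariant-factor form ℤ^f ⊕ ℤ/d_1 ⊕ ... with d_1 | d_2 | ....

rank_ℚ(R)=3; free=4−3=1
SNF(R) diag = [4, 12, 12] → torsion [4, 12, 12]

Answer: M ≅ ℤ^1 ⊕ ℤ/4 ⊕ ℤ/12 ⊕ ℤ/12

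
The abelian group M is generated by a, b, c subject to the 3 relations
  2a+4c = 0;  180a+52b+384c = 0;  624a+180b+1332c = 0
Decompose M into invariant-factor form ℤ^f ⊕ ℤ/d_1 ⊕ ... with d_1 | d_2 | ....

Answer: M ≅ ℤ/2 ⊕ ℤ/4 ⊕ ℤ/12

Derivation:
rank_ℚ(R)=3; free=3−3=0
SNF(R) diag = [2, 4, 12] → torsion [2, 4, 12]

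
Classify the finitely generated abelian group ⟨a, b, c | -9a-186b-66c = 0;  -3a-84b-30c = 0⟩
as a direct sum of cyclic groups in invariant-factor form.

Answer: M ≅ ℤ^1 ⊕ ℤ/3 ⊕ ℤ/6

Derivation:
rank_ℚ(R)=2; free=3−2=1
SNF(R) diag = [3, 6] → torsion [3, 6]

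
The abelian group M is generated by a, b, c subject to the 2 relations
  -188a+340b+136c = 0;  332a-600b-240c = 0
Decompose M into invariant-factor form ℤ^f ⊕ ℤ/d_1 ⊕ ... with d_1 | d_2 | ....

Answer: M ≅ ℤ^1 ⊕ ℤ/4 ⊕ ℤ/4

Derivation:
rank_ℚ(R)=2; free=3−2=1
SNF(R) diag = [4, 4] → torsion [4, 4]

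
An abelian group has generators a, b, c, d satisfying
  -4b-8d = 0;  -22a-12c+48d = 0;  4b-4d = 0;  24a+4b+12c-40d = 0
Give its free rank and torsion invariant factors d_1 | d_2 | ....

Answer: M ≅ ℤ/2 ⊕ ℤ/4 ⊕ ℤ/12 ⊕ ℤ/12

Derivation:
rank_ℚ(R)=4; free=4−4=0
SNF(R) diag = [2, 4, 12, 12] → torsion [2, 4, 12, 12]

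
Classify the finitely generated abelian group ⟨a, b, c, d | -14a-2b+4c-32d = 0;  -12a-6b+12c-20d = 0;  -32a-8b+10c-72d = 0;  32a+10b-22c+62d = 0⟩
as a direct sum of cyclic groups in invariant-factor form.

Answer: M ≅ ℤ/2 ⊕ ℤ/2 ⊕ ℤ/2 ⊕ ℤ/6

Derivation:
rank_ℚ(R)=4; free=4−4=0
SNF(R) diag = [2, 2, 2, 6] → torsion [2, 2, 2, 6]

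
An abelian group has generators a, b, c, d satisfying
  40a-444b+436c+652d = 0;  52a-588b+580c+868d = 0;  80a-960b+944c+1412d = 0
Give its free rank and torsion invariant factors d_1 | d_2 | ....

rank_ℚ(R)=3; free=4−3=1
SNF(R) diag = [4, 12, 36] → torsion [4, 12, 36]

Answer: M ≅ ℤ^1 ⊕ ℤ/4 ⊕ ℤ/12 ⊕ ℤ/36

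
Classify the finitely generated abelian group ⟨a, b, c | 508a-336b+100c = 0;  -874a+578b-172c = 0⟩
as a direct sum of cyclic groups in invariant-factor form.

rank_ℚ(R)=2; free=3−2=1
SNF(R) diag = [2, 4] → torsion [2, 4]

Answer: M ≅ ℤ^1 ⊕ ℤ/2 ⊕ ℤ/4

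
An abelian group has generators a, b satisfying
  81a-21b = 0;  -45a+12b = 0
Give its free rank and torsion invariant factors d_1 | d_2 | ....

Answer: M ≅ ℤ/3 ⊕ ℤ/9

Derivation:
rank_ℚ(R)=2; free=2−2=0
SNF(R) diag = [3, 9] → torsion [3, 9]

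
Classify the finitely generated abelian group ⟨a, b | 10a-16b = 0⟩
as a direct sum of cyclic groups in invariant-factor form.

Answer: M ≅ ℤ^1 ⊕ ℤ/2

Derivation:
rank_ℚ(R)=1; free=2−1=1
SNF(R) diag = [2] → torsion [2]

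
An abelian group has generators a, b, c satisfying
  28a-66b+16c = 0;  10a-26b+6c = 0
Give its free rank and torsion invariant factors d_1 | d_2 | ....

Answer: M ≅ ℤ^1 ⊕ ℤ/2 ⊕ ℤ/2

Derivation:
rank_ℚ(R)=2; free=3−2=1
SNF(R) diag = [2, 2] → torsion [2, 2]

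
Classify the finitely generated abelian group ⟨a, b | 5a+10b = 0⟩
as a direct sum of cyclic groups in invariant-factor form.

Answer: M ≅ ℤ^1 ⊕ ℤ/5

Derivation:
rank_ℚ(R)=1; free=2−1=1
SNF(R) diag = [5] → torsion [5]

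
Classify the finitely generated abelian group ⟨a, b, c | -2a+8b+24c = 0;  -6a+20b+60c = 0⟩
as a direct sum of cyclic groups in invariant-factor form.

Answer: M ≅ ℤ^1 ⊕ ℤ/2 ⊕ ℤ/4

Derivation:
rank_ℚ(R)=2; free=3−2=1
SNF(R) diag = [2, 4] → torsion [2, 4]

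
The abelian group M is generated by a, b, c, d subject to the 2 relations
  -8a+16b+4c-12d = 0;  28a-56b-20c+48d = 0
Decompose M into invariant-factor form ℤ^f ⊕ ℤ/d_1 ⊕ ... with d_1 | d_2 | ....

rank_ℚ(R)=2; free=4−2=2
SNF(R) diag = [4, 12] → torsion [4, 12]

Answer: M ≅ ℤ^2 ⊕ ℤ/4 ⊕ ℤ/12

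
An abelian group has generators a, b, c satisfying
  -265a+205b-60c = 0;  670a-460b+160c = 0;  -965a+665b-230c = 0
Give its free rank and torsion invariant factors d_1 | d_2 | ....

rank_ℚ(R)=3; free=3−3=0
SNF(R) diag = [5, 10, 30] → torsion [5, 10, 30]

Answer: M ≅ ℤ/5 ⊕ ℤ/10 ⊕ ℤ/30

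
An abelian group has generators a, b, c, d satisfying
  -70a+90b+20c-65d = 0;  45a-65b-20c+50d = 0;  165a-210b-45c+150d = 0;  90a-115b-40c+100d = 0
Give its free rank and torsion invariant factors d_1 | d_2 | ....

Answer: M ≅ ℤ/5 ⊕ ℤ/5 ⊕ ℤ/15 ⊕ ℤ/15

Derivation:
rank_ℚ(R)=4; free=4−4=0
SNF(R) diag = [5, 5, 15, 15] → torsion [5, 5, 15, 15]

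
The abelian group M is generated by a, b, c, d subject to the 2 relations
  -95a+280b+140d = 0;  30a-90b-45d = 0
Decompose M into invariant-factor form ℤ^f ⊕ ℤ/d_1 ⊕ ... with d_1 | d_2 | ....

rank_ℚ(R)=2; free=4−2=2
SNF(R) diag = [5, 15] → torsion [5, 15]

Answer: M ≅ ℤ^2 ⊕ ℤ/5 ⊕ ℤ/15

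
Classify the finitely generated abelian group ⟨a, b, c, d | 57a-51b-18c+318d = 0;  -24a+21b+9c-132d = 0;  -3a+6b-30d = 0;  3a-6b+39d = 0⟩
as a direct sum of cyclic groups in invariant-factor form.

rank_ℚ(R)=4; free=4−4=0
SNF(R) diag = [3, 9, 9, 9] → torsion [3, 9, 9, 9]

Answer: M ≅ ℤ/3 ⊕ ℤ/9 ⊕ ℤ/9 ⊕ ℤ/9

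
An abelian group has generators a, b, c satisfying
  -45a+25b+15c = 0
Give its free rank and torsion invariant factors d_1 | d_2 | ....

rank_ℚ(R)=1; free=3−1=2
SNF(R) diag = [5] → torsion [5]

Answer: M ≅ ℤ^2 ⊕ ℤ/5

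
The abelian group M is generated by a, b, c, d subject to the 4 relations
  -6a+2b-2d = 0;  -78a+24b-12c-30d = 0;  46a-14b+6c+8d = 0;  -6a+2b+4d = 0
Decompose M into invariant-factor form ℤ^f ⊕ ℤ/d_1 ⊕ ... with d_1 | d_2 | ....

rank_ℚ(R)=4; free=4−4=0
SNF(R) diag = [2, 2, 6, 6] → torsion [2, 2, 6, 6]

Answer: M ≅ ℤ/2 ⊕ ℤ/2 ⊕ ℤ/6 ⊕ ℤ/6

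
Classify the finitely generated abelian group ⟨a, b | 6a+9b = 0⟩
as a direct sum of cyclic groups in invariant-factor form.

rank_ℚ(R)=1; free=2−1=1
SNF(R) diag = [3] → torsion [3]

Answer: M ≅ ℤ^1 ⊕ ℤ/3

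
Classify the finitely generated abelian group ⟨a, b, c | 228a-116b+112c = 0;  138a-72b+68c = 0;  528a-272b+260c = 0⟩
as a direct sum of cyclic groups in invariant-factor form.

rank_ℚ(R)=3; free=3−3=0
SNF(R) diag = [2, 4, 12] → torsion [2, 4, 12]

Answer: M ≅ ℤ/2 ⊕ ℤ/4 ⊕ ℤ/12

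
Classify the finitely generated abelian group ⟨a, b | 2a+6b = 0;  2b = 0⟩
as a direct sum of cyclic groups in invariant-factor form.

Answer: M ≅ ℤ/2 ⊕ ℤ/2

Derivation:
rank_ℚ(R)=2; free=2−2=0
SNF(R) diag = [2, 2] → torsion [2, 2]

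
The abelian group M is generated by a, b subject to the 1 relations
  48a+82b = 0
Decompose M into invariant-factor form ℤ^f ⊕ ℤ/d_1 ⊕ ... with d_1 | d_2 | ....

Answer: M ≅ ℤ^1 ⊕ ℤ/2

Derivation:
rank_ℚ(R)=1; free=2−1=1
SNF(R) diag = [2] → torsion [2]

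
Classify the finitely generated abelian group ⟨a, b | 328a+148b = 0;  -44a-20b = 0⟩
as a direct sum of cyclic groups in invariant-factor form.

rank_ℚ(R)=2; free=2−2=0
SNF(R) diag = [4, 12] → torsion [4, 12]

Answer: M ≅ ℤ/4 ⊕ ℤ/12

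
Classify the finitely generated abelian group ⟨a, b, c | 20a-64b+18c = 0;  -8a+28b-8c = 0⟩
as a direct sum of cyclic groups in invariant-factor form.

Answer: M ≅ ℤ^1 ⊕ ℤ/2 ⊕ ℤ/4

Derivation:
rank_ℚ(R)=2; free=3−2=1
SNF(R) diag = [2, 4] → torsion [2, 4]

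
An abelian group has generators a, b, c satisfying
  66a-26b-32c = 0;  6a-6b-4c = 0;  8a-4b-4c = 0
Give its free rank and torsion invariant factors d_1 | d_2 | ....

Answer: M ≅ ℤ/2 ⊕ ℤ/4 ⊕ ℤ/4

Derivation:
rank_ℚ(R)=3; free=3−3=0
SNF(R) diag = [2, 4, 4] → torsion [2, 4, 4]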